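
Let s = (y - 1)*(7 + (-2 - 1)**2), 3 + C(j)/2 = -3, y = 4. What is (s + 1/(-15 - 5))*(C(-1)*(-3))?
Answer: 8631/5 ≈ 1726.2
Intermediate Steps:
C(j) = -12 (C(j) = -6 + 2*(-3) = -6 - 6 = -12)
s = 48 (s = (4 - 1)*(7 + (-2 - 1)**2) = 3*(7 + (-3)**2) = 3*(7 + 9) = 3*16 = 48)
(s + 1/(-15 - 5))*(C(-1)*(-3)) = (48 + 1/(-15 - 5))*(-12*(-3)) = (48 + 1/(-20))*36 = (48 - 1/20)*36 = (959/20)*36 = 8631/5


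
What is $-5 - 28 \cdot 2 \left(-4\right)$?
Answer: $219$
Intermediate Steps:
$-5 - 28 \cdot 2 \left(-4\right) = -5 - -224 = -5 + 224 = 219$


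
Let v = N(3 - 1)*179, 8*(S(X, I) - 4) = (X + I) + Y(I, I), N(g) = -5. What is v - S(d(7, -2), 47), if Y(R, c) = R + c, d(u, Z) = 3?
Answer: -917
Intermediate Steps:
S(X, I) = 4 + X/8 + 3*I/8 (S(X, I) = 4 + ((X + I) + (I + I))/8 = 4 + ((I + X) + 2*I)/8 = 4 + (X + 3*I)/8 = 4 + (X/8 + 3*I/8) = 4 + X/8 + 3*I/8)
v = -895 (v = -5*179 = -895)
v - S(d(7, -2), 47) = -895 - (4 + (1/8)*3 + (3/8)*47) = -895 - (4 + 3/8 + 141/8) = -895 - 1*22 = -895 - 22 = -917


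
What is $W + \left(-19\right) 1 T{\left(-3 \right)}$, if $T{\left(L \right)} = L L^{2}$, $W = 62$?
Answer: $575$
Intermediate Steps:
$T{\left(L \right)} = L^{3}$
$W + \left(-19\right) 1 T{\left(-3 \right)} = 62 + \left(-19\right) 1 \left(-3\right)^{3} = 62 - -513 = 62 + 513 = 575$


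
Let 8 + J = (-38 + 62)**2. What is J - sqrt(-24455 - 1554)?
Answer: 568 - I*sqrt(26009) ≈ 568.0 - 161.27*I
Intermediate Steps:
J = 568 (J = -8 + (-38 + 62)**2 = -8 + 24**2 = -8 + 576 = 568)
J - sqrt(-24455 - 1554) = 568 - sqrt(-24455 - 1554) = 568 - sqrt(-26009) = 568 - I*sqrt(26009)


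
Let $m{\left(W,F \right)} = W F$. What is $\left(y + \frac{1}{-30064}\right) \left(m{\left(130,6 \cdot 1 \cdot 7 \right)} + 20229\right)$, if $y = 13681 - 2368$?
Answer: $\frac{8737189342359}{30064} \approx 2.9062 \cdot 10^{8}$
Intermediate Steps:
$y = 11313$ ($y = 13681 - 2368 = 11313$)
$m{\left(W,F \right)} = F W$
$\left(y + \frac{1}{-30064}\right) \left(m{\left(130,6 \cdot 1 \cdot 7 \right)} + 20229\right) = \left(11313 + \frac{1}{-30064}\right) \left(6 \cdot 1 \cdot 7 \cdot 130 + 20229\right) = \left(11313 - \frac{1}{30064}\right) \left(6 \cdot 7 \cdot 130 + 20229\right) = \frac{340114031 \left(42 \cdot 130 + 20229\right)}{30064} = \frac{340114031 \left(5460 + 20229\right)}{30064} = \frac{340114031}{30064} \cdot 25689 = \frac{8737189342359}{30064}$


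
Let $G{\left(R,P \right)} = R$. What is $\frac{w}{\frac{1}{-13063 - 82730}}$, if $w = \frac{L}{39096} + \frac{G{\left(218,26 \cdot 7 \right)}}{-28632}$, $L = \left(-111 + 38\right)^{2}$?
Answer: $- \frac{191661836125}{15547176} \approx -12328.0$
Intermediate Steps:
$L = 5329$ ($L = \left(-73\right)^{2} = 5329$)
$w = \frac{6002375}{46641528}$ ($w = \frac{5329}{39096} + \frac{218}{-28632} = 5329 \cdot \frac{1}{39096} + 218 \left(- \frac{1}{28632}\right) = \frac{5329}{39096} - \frac{109}{14316} = \frac{6002375}{46641528} \approx 0.12869$)
$\frac{w}{\frac{1}{-13063 - 82730}} = \frac{6002375}{46641528 \frac{1}{-13063 - 82730}} = \frac{6002375}{46641528 \frac{1}{-95793}} = \frac{6002375}{46641528 \left(- \frac{1}{95793}\right)} = \frac{6002375}{46641528} \left(-95793\right) = - \frac{191661836125}{15547176}$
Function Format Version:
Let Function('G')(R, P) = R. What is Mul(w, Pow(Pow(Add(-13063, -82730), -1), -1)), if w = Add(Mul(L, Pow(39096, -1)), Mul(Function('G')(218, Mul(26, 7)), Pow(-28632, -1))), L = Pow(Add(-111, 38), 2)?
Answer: Rational(-191661836125, 15547176) ≈ -12328.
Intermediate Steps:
L = 5329 (L = Pow(-73, 2) = 5329)
w = Rational(6002375, 46641528) (w = Add(Mul(5329, Pow(39096, -1)), Mul(218, Pow(-28632, -1))) = Add(Mul(5329, Rational(1, 39096)), Mul(218, Rational(-1, 28632))) = Add(Rational(5329, 39096), Rational(-109, 14316)) = Rational(6002375, 46641528) ≈ 0.12869)
Mul(w, Pow(Pow(Add(-13063, -82730), -1), -1)) = Mul(Rational(6002375, 46641528), Pow(Pow(Add(-13063, -82730), -1), -1)) = Mul(Rational(6002375, 46641528), Pow(Pow(-95793, -1), -1)) = Mul(Rational(6002375, 46641528), Pow(Rational(-1, 95793), -1)) = Mul(Rational(6002375, 46641528), -95793) = Rational(-191661836125, 15547176)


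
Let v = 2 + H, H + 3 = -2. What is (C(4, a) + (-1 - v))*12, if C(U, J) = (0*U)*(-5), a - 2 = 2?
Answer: 24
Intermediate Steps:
H = -5 (H = -3 - 2 = -5)
a = 4 (a = 2 + 2 = 4)
C(U, J) = 0 (C(U, J) = 0*(-5) = 0)
v = -3 (v = 2 - 5 = -3)
(C(4, a) + (-1 - v))*12 = (0 + (-1 - 1*(-3)))*12 = (0 + (-1 + 3))*12 = (0 + 2)*12 = 2*12 = 24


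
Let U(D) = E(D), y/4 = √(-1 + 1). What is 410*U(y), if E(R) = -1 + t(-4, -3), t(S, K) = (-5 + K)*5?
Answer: -16810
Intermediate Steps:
t(S, K) = -25 + 5*K
E(R) = -41 (E(R) = -1 + (-25 + 5*(-3)) = -1 + (-25 - 15) = -1 - 40 = -41)
y = 0 (y = 4*√(-1 + 1) = 4*√0 = 4*0 = 0)
U(D) = -41
410*U(y) = 410*(-41) = -16810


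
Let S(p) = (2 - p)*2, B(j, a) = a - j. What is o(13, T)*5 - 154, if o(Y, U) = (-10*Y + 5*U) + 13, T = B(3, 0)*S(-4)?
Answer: -1639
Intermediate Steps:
S(p) = 4 - 2*p
T = -36 (T = (0 - 1*3)*(4 - 2*(-4)) = (0 - 3)*(4 + 8) = -3*12 = -36)
o(Y, U) = 13 - 10*Y + 5*U
o(13, T)*5 - 154 = (13 - 10*13 + 5*(-36))*5 - 154 = (13 - 130 - 180)*5 - 154 = -297*5 - 154 = -1485 - 154 = -1639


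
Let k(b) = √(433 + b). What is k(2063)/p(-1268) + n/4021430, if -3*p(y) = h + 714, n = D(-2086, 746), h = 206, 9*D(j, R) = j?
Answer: -149/2585205 - 3*√39/115 ≈ -0.16297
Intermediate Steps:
D(j, R) = j/9
n = -2086/9 (n = (⅑)*(-2086) = -2086/9 ≈ -231.78)
p(y) = -920/3 (p(y) = -(206 + 714)/3 = -⅓*920 = -920/3)
k(2063)/p(-1268) + n/4021430 = √(433 + 2063)/(-920/3) - 2086/9/4021430 = √2496*(-3/920) - 2086/9*1/4021430 = (8*√39)*(-3/920) - 149/2585205 = -3*√39/115 - 149/2585205 = -149/2585205 - 3*√39/115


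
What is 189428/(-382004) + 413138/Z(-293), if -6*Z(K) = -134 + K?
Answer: 33815761627/5825561 ≈ 5804.7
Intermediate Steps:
Z(K) = 67/3 - K/6 (Z(K) = -(-134 + K)/6 = 67/3 - K/6)
189428/(-382004) + 413138/Z(-293) = 189428/(-382004) + 413138/(67/3 - ⅙*(-293)) = 189428*(-1/382004) + 413138/(67/3 + 293/6) = -47357/95501 + 413138/(427/6) = -47357/95501 + 413138*(6/427) = -47357/95501 + 2478828/427 = 33815761627/5825561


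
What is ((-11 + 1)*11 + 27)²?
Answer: 6889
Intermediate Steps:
((-11 + 1)*11 + 27)² = (-10*11 + 27)² = (-110 + 27)² = (-83)² = 6889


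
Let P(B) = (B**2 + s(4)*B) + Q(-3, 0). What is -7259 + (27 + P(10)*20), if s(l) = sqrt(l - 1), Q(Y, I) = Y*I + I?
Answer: -5232 + 200*sqrt(3) ≈ -4885.6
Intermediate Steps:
Q(Y, I) = I + I*Y (Q(Y, I) = I*Y + I = I + I*Y)
s(l) = sqrt(-1 + l)
P(B) = B**2 + B*sqrt(3) (P(B) = (B**2 + sqrt(-1 + 4)*B) + 0*(1 - 3) = (B**2 + sqrt(3)*B) + 0*(-2) = (B**2 + B*sqrt(3)) + 0 = B**2 + B*sqrt(3))
-7259 + (27 + P(10)*20) = -7259 + (27 + (10*(10 + sqrt(3)))*20) = -7259 + (27 + (100 + 10*sqrt(3))*20) = -7259 + (27 + (2000 + 200*sqrt(3))) = -7259 + (2027 + 200*sqrt(3)) = -5232 + 200*sqrt(3)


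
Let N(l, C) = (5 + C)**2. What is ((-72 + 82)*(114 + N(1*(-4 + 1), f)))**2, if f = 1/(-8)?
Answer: 1943487225/1024 ≈ 1.8979e+6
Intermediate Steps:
f = -1/8 ≈ -0.12500
((-72 + 82)*(114 + N(1*(-4 + 1), f)))**2 = ((-72 + 82)*(114 + (5 - 1/8)**2))**2 = (10*(114 + (39/8)**2))**2 = (10*(114 + 1521/64))**2 = (10*(8817/64))**2 = (44085/32)**2 = 1943487225/1024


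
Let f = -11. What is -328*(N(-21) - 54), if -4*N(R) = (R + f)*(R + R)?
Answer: 127920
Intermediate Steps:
N(R) = -R*(-11 + R)/2 (N(R) = -(R - 11)*(R + R)/4 = -(-11 + R)*2*R/4 = -R*(-11 + R)/2)
-328*(N(-21) - 54) = -328*((½)*(-21)*(11 - 1*(-21)) - 54) = -328*((½)*(-21)*(11 + 21) - 54) = -328*((½)*(-21)*32 - 54) = -328*(-336 - 54) = -328*(-390) = 127920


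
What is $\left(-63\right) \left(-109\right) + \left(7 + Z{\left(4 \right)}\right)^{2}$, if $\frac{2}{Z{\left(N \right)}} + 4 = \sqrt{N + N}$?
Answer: $\frac{13807}{2} - 6 \sqrt{2} \approx 6895.0$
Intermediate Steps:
$Z{\left(N \right)} = \frac{2}{-4 + \sqrt{2} \sqrt{N}}$ ($Z{\left(N \right)} = \frac{2}{-4 + \sqrt{N + N}} = \frac{2}{-4 + \sqrt{2 N}} = \frac{2}{-4 + \sqrt{2} \sqrt{N}}$)
$\left(-63\right) \left(-109\right) + \left(7 + Z{\left(4 \right)}\right)^{2} = \left(-63\right) \left(-109\right) + \left(7 + \frac{2}{-4 + \sqrt{2} \sqrt{4}}\right)^{2} = 6867 + \left(7 + \frac{2}{-4 + \sqrt{2} \cdot 2}\right)^{2} = 6867 + \left(7 + \frac{2}{-4 + 2 \sqrt{2}}\right)^{2}$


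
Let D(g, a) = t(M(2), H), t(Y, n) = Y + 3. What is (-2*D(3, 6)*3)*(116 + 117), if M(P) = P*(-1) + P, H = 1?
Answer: -4194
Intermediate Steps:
M(P) = 0 (M(P) = -P + P = 0)
t(Y, n) = 3 + Y
D(g, a) = 3 (D(g, a) = 3 + 0 = 3)
(-2*D(3, 6)*3)*(116 + 117) = (-2*3*3)*(116 + 117) = -6*3*233 = -18*233 = -4194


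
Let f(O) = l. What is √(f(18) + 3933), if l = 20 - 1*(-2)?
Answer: √3955 ≈ 62.889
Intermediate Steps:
l = 22 (l = 20 + 2 = 22)
f(O) = 22
√(f(18) + 3933) = √(22 + 3933) = √3955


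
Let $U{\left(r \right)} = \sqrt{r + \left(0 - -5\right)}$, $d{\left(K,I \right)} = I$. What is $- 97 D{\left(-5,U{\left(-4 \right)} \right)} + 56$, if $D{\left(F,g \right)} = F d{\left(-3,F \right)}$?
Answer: $-2369$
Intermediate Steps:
$U{\left(r \right)} = \sqrt{5 + r}$ ($U{\left(r \right)} = \sqrt{r + \left(0 + 5\right)} = \sqrt{r + 5} = \sqrt{5 + r}$)
$D{\left(F,g \right)} = F^{2}$ ($D{\left(F,g \right)} = F F = F^{2}$)
$- 97 D{\left(-5,U{\left(-4 \right)} \right)} + 56 = - 97 \left(-5\right)^{2} + 56 = \left(-97\right) 25 + 56 = -2425 + 56 = -2369$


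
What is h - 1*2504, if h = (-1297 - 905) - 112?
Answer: -4818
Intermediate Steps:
h = -2314 (h = -2202 - 112 = -2314)
h - 1*2504 = -2314 - 1*2504 = -2314 - 2504 = -4818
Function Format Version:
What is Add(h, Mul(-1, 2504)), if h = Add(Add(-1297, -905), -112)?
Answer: -4818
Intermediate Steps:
h = -2314 (h = Add(-2202, -112) = -2314)
Add(h, Mul(-1, 2504)) = Add(-2314, Mul(-1, 2504)) = Add(-2314, -2504) = -4818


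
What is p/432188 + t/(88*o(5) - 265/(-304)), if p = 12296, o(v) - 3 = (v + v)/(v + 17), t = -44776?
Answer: -1470440490094/10013904007 ≈ -146.84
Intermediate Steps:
o(v) = 3 + 2*v/(17 + v) (o(v) = 3 + (v + v)/(v + 17) = 3 + (2*v)/(17 + v) = 3 + 2*v/(17 + v))
p/432188 + t/(88*o(5) - 265/(-304)) = 12296/432188 - 44776/(88*((51 + 5*5)/(17 + 5)) - 265/(-304)) = 12296*(1/432188) - 44776/(88*((51 + 25)/22) - 265*(-1)/304) = 3074/108047 - 44776/(88*((1/22)*76) - 1*(-265/304)) = 3074/108047 - 44776/(88*(38/11) + 265/304) = 3074/108047 - 44776/(304 + 265/304) = 3074/108047 - 44776/92681/304 = 3074/108047 - 44776*304/92681 = 3074/108047 - 13611904/92681 = -1470440490094/10013904007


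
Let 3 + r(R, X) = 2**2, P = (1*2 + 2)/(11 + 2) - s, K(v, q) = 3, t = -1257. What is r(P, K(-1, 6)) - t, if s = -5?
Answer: 1258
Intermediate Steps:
P = 69/13 (P = (1*2 + 2)/(11 + 2) - 1*(-5) = (2 + 2)/13 + 5 = 4*(1/13) + 5 = 4/13 + 5 = 69/13 ≈ 5.3077)
r(R, X) = 1 (r(R, X) = -3 + 2**2 = -3 + 4 = 1)
r(P, K(-1, 6)) - t = 1 - 1*(-1257) = 1 + 1257 = 1258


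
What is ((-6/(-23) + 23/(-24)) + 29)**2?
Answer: 244078129/304704 ≈ 801.03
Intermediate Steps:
((-6/(-23) + 23/(-24)) + 29)**2 = ((-6*(-1/23) + 23*(-1/24)) + 29)**2 = ((6/23 - 23/24) + 29)**2 = (-385/552 + 29)**2 = (15623/552)**2 = 244078129/304704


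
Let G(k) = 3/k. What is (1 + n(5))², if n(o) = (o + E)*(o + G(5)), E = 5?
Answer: 3249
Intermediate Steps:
n(o) = (5 + o)*(⅗ + o) (n(o) = (o + 5)*(o + 3/5) = (5 + o)*(o + 3*(⅕)) = (5 + o)*(o + ⅗) = (5 + o)*(⅗ + o))
(1 + n(5))² = (1 + (3 + 5² + (28/5)*5))² = (1 + (3 + 25 + 28))² = (1 + 56)² = 57² = 3249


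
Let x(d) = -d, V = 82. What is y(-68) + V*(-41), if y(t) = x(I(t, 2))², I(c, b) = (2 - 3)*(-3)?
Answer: -3353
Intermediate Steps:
I(c, b) = 3 (I(c, b) = -1*(-3) = 3)
y(t) = 9 (y(t) = (-1*3)² = (-3)² = 9)
y(-68) + V*(-41) = 9 + 82*(-41) = 9 - 3362 = -3353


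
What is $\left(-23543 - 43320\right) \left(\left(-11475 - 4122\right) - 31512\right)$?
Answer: $3149849067$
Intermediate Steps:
$\left(-23543 - 43320\right) \left(\left(-11475 - 4122\right) - 31512\right) = - 66863 \left(-15597 - 31512\right) = \left(-66863\right) \left(-47109\right) = 3149849067$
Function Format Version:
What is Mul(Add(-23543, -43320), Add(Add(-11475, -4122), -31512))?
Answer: 3149849067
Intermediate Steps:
Mul(Add(-23543, -43320), Add(Add(-11475, -4122), -31512)) = Mul(-66863, Add(-15597, -31512)) = Mul(-66863, -47109) = 3149849067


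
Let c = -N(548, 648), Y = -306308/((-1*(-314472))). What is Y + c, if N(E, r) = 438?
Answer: -34511261/78618 ≈ -438.97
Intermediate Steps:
Y = -76577/78618 (Y = -306308/314472 = -306308*1/314472 = -76577/78618 ≈ -0.97404)
c = -438 (c = -1*438 = -438)
Y + c = -76577/78618 - 438 = -34511261/78618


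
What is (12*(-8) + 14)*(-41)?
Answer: 3362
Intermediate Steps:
(12*(-8) + 14)*(-41) = (-96 + 14)*(-41) = -82*(-41) = 3362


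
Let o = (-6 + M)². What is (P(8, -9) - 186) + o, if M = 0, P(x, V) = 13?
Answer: -137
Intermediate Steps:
o = 36 (o = (-6 + 0)² = (-6)² = 36)
(P(8, -9) - 186) + o = (13 - 186) + 36 = -173 + 36 = -137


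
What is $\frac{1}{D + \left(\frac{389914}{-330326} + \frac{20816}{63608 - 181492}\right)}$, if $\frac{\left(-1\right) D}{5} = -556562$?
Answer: $\frac{4867518773}{13545373311606131} \approx 3.5935 \cdot 10^{-7}$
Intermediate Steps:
$D = 2782810$ ($D = \left(-5\right) \left(-556562\right) = 2782810$)
$\frac{1}{D + \left(\frac{389914}{-330326} + \frac{20816}{63608 - 181492}\right)} = \frac{1}{2782810 + \left(\frac{389914}{-330326} + \frac{20816}{63608 - 181492}\right)} = \frac{1}{2782810 + \left(389914 \left(- \frac{1}{330326}\right) + \frac{20816}{63608 - 181492}\right)} = \frac{1}{2782810 - \left(\frac{194957}{165163} - \frac{20816}{-117884}\right)} = \frac{1}{2782810 + \left(- \frac{194957}{165163} + 20816 \left(- \frac{1}{117884}\right)\right)} = \frac{1}{2782810 - \frac{6605085999}{4867518773}} = \frac{1}{\frac{13545373311606131}{4867518773}} = \frac{4867518773}{13545373311606131}$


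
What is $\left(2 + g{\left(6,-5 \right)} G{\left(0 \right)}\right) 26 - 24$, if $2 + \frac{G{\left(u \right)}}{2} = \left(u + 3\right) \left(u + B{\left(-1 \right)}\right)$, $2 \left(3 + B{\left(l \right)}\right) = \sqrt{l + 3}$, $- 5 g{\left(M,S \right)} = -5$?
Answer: $-544 + 78 \sqrt{2} \approx -433.69$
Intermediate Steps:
$g{\left(M,S \right)} = 1$ ($g{\left(M,S \right)} = \left(- \frac{1}{5}\right) \left(-5\right) = 1$)
$B{\left(l \right)} = -3 + \frac{\sqrt{3 + l}}{2}$ ($B{\left(l \right)} = -3 + \frac{\sqrt{l + 3}}{2} = -3 + \frac{\sqrt{3 + l}}{2}$)
$G{\left(u \right)} = -4 + 2 \left(3 + u\right) \left(-3 + u + \frac{\sqrt{2}}{2}\right)$ ($G{\left(u \right)} = -4 + 2 \left(u + 3\right) \left(u - \left(3 - \frac{\sqrt{3 - 1}}{2}\right)\right) = -4 + 2 \left(3 + u\right) \left(u - \left(3 - \frac{\sqrt{2}}{2}\right)\right) = -4 + 2 \left(3 + u\right) \left(-3 + u + \frac{\sqrt{2}}{2}\right)$)
$\left(2 + g{\left(6,-5 \right)} G{\left(0 \right)}\right) 26 - 24 = \left(2 + 1 \left(-22 + 2 \cdot 0^{2} + 3 \sqrt{2} + 0 \sqrt{2}\right)\right) 26 - 24 = \left(2 + 1 \left(-22 + 2 \cdot 0 + 3 \sqrt{2} + 0\right)\right) 26 - 24 = \left(2 + 1 \left(-22 + 0 + 3 \sqrt{2} + 0\right)\right) 26 - 24 = \left(2 + 1 \left(-22 + 3 \sqrt{2}\right)\right) 26 - 24 = \left(2 - \left(22 - 3 \sqrt{2}\right)\right) 26 - 24 = \left(-20 + 3 \sqrt{2}\right) 26 - 24 = \left(-520 + 78 \sqrt{2}\right) - 24 = -544 + 78 \sqrt{2}$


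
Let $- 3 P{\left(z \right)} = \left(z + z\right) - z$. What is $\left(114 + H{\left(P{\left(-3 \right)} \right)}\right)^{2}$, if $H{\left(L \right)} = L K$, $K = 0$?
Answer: $12996$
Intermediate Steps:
$P{\left(z \right)} = - \frac{z}{3}$ ($P{\left(z \right)} = - \frac{\left(z + z\right) - z}{3} = - \frac{2 z - z}{3} = - \frac{z}{3}$)
$H{\left(L \right)} = 0$ ($H{\left(L \right)} = L 0 = 0$)
$\left(114 + H{\left(P{\left(-3 \right)} \right)}\right)^{2} = \left(114 + 0\right)^{2} = 114^{2} = 12996$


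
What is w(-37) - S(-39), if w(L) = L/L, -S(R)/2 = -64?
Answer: -127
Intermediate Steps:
S(R) = 128 (S(R) = -2*(-64) = 128)
w(L) = 1
w(-37) - S(-39) = 1 - 1*128 = 1 - 128 = -127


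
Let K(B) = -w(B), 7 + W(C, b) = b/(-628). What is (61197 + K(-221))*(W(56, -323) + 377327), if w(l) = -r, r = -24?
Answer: 14495387872959/628 ≈ 2.3082e+10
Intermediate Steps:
w(l) = 24 (w(l) = -1*(-24) = 24)
W(C, b) = -7 - b/628 (W(C, b) = -7 + b/(-628) = -7 + b*(-1/628) = -7 - b/628)
K(B) = -24 (K(B) = -1*24 = -24)
(61197 + K(-221))*(W(56, -323) + 377327) = (61197 - 24)*((-7 - 1/628*(-323)) + 377327) = 61173*((-7 + 323/628) + 377327) = 61173*(-4073/628 + 377327) = 61173*(236957283/628) = 14495387872959/628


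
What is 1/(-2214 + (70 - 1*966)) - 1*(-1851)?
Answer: 5756609/3110 ≈ 1851.0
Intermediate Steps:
1/(-2214 + (70 - 1*966)) - 1*(-1851) = 1/(-2214 + (70 - 966)) + 1851 = 1/(-2214 - 896) + 1851 = 1/(-3110) + 1851 = -1/3110 + 1851 = 5756609/3110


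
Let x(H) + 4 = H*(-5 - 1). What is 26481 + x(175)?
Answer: 25427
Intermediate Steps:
x(H) = -4 - 6*H (x(H) = -4 + H*(-5 - 1) = -4 + H*(-6) = -4 - 6*H)
26481 + x(175) = 26481 + (-4 - 6*175) = 26481 + (-4 - 1050) = 26481 - 1054 = 25427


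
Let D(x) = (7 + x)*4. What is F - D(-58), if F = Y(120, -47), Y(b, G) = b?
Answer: 324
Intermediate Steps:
F = 120
D(x) = 28 + 4*x
F - D(-58) = 120 - (28 + 4*(-58)) = 120 - (28 - 232) = 120 - 1*(-204) = 120 + 204 = 324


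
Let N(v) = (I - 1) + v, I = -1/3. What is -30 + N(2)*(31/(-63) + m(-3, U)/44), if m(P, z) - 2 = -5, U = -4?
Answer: -126293/4158 ≈ -30.374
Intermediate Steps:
m(P, z) = -3 (m(P, z) = 2 - 5 = -3)
I = -⅓ (I = -1*⅓ = -⅓ ≈ -0.33333)
N(v) = -4/3 + v (N(v) = (-⅓ - 1) + v = -4/3 + v)
-30 + N(2)*(31/(-63) + m(-3, U)/44) = -30 + (-4/3 + 2)*(31/(-63) - 3/44) = -30 + 2*(31*(-1/63) - 3*1/44)/3 = -30 + 2*(-31/63 - 3/44)/3 = -30 + (⅔)*(-1553/2772) = -30 - 1553/4158 = -126293/4158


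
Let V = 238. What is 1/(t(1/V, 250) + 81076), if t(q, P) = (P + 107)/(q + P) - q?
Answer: 14161238/1148156694495 ≈ 1.2334e-5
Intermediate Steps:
t(q, P) = -q + (107 + P)/(P + q) (t(q, P) = (107 + P)/(P + q) - q = -q + (107 + P)/(P + q))
1/(t(1/V, 250) + 81076) = 1/((107 + 250 - (1/238)² - 1*250/238)/(250 + 1/238) + 81076) = 1/((107 + 250 - (1/238)² - 1*250*1/238)/(250 + 1/238) + 81076) = 1/((107 + 250 - 1*1/56644 - 125/119)/(59501/238) + 81076) = 1/(238*(107 + 250 - 1/56644 - 125/119)/59501 + 81076) = 1/((238/59501)*(20162407/56644) + 81076) = 1/(20162407/14161238 + 81076) = 1/(1148156694495/14161238) = 14161238/1148156694495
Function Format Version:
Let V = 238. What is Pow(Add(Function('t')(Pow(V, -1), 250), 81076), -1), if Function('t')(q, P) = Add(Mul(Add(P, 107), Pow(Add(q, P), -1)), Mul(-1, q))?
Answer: Rational(14161238, 1148156694495) ≈ 1.2334e-5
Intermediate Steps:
Function('t')(q, P) = Add(Mul(-1, q), Mul(Pow(Add(P, q), -1), Add(107, P))) (Function('t')(q, P) = Add(Mul(Add(107, P), Pow(Add(P, q), -1)), Mul(-1, q)) = Add(Mul(Pow(Add(P, q), -1), Add(107, P)), Mul(-1, q)) = Add(Mul(-1, q), Mul(Pow(Add(P, q), -1), Add(107, P))))
Pow(Add(Function('t')(Pow(V, -1), 250), 81076), -1) = Pow(Add(Mul(Pow(Add(250, Pow(238, -1)), -1), Add(107, 250, Mul(-1, Pow(Pow(238, -1), 2)), Mul(-1, 250, Pow(238, -1)))), 81076), -1) = Pow(Add(Mul(Pow(Add(250, Rational(1, 238)), -1), Add(107, 250, Mul(-1, Pow(Rational(1, 238), 2)), Mul(-1, 250, Rational(1, 238)))), 81076), -1) = Pow(Add(Mul(Pow(Rational(59501, 238), -1), Add(107, 250, Mul(-1, Rational(1, 56644)), Rational(-125, 119))), 81076), -1) = Pow(Add(Mul(Rational(238, 59501), Add(107, 250, Rational(-1, 56644), Rational(-125, 119))), 81076), -1) = Pow(Add(Mul(Rational(238, 59501), Rational(20162407, 56644)), 81076), -1) = Pow(Add(Rational(20162407, 14161238), 81076), -1) = Pow(Rational(1148156694495, 14161238), -1) = Rational(14161238, 1148156694495)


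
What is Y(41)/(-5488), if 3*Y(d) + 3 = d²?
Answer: -839/8232 ≈ -0.10192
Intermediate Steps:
Y(d) = -1 + d²/3
Y(41)/(-5488) = (-1 + (⅓)*41²)/(-5488) = (-1 + (⅓)*1681)*(-1/5488) = (-1 + 1681/3)*(-1/5488) = (1678/3)*(-1/5488) = -839/8232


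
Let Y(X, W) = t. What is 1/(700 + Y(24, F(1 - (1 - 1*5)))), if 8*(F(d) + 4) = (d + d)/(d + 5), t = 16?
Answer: 1/716 ≈ 0.0013966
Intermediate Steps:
F(d) = -4 + d/(4*(5 + d)) (F(d) = -4 + ((d + d)/(d + 5))/8 = -4 + ((2*d)/(5 + d))/8 = -4 + (2*d/(5 + d))/8 = -4 + d/(4*(5 + d)))
Y(X, W) = 16
1/(700 + Y(24, F(1 - (1 - 1*5)))) = 1/(700 + 16) = 1/716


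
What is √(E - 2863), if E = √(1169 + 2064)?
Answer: √(-2863 + √3233) ≈ 52.973*I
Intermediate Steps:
E = √3233 ≈ 56.859
√(E - 2863) = √(√3233 - 2863) = √(-2863 + √3233)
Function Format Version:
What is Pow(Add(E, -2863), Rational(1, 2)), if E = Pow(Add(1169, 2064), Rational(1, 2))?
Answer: Pow(Add(-2863, Pow(3233, Rational(1, 2))), Rational(1, 2)) ≈ Mul(52.973, I)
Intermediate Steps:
E = Pow(3233, Rational(1, 2)) ≈ 56.859
Pow(Add(E, -2863), Rational(1, 2)) = Pow(Add(Pow(3233, Rational(1, 2)), -2863), Rational(1, 2)) = Pow(Add(-2863, Pow(3233, Rational(1, 2))), Rational(1, 2))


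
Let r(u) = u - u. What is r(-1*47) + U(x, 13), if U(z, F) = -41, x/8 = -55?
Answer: -41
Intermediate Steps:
x = -440 (x = 8*(-55) = -440)
r(u) = 0
r(-1*47) + U(x, 13) = 0 - 41 = -41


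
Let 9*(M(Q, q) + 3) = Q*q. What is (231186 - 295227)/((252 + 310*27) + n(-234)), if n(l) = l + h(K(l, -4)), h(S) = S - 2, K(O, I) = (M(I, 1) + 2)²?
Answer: -5187321/679435 ≈ -7.6348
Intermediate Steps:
M(Q, q) = -3 + Q*q/9 (M(Q, q) = -3 + (Q*q)/9 = -3 + Q*q/9)
K(O, I) = (-1 + I/9)² (K(O, I) = ((-3 + (⅑)*I*1) + 2)² = ((-3 + I/9) + 2)² = (-1 + I/9)²)
h(S) = -2 + S
n(l) = 7/81 + l (n(l) = l + (-2 + (-9 - 4)²/81) = l + (-2 + (1/81)*(-13)²) = l + (-2 + (1/81)*169) = l + (-2 + 169/81) = l + 7/81 = 7/81 + l)
(231186 - 295227)/((252 + 310*27) + n(-234)) = (231186 - 295227)/((252 + 310*27) + (7/81 - 234)) = -64041/((252 + 8370) - 18947/81) = -64041/(8622 - 18947/81) = -64041/679435/81 = -64041*81/679435 = -5187321/679435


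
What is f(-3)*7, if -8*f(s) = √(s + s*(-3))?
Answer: -7*√6/8 ≈ -2.1433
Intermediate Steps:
f(s) = -√2*√(-s)/8 (f(s) = -√(s + s*(-3))/8 = -√(s - 3*s)/8 = -√2*√(-s)/8)
f(-3)*7 = -√2*√(-1*(-3))/8*7 = -√2*√3/8*7 = -√6/8*7 = -7*√6/8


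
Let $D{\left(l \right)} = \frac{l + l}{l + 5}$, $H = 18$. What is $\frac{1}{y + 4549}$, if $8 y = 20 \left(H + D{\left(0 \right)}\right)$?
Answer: $\frac{1}{4594} \approx 0.00021768$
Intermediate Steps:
$D{\left(l \right)} = \frac{2 l}{5 + l}$
$y = 45$ ($y = \frac{20 \left(18 + 2 \cdot 0 \frac{1}{5 + 0}\right)}{8} = \frac{20 \left(18 + 2 \cdot 0 \cdot \frac{1}{5}\right)}{8} = \frac{20 \left(18 + 0\right)}{8} = \frac{20 \cdot 18}{8} = \frac{1}{8} \cdot 360 = 45$)
$\frac{1}{y + 4549} = \frac{1}{45 + 4549} = \frac{1}{4594}$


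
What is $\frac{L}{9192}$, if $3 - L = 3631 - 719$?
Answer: $- \frac{2909}{9192} \approx -0.31647$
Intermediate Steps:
$L = -2909$ ($L = 3 - \left(3631 - 719\right) = 3 - 2912 = -2909$)
$\frac{L}{9192} = - \frac{2909}{9192}$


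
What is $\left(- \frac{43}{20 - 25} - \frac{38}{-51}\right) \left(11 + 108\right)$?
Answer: $\frac{16681}{15} \approx 1112.1$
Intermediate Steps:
$\left(- \frac{43}{20 - 25} - \frac{38}{-51}\right) \left(11 + 108\right) = \left(- \frac{43}{20 - 25} - - \frac{38}{51}\right) 119 = \left(- \frac{43}{-5} + \frac{38}{51}\right) 119 = \left(\left(-43\right) \left(- \frac{1}{5}\right) + \frac{38}{51}\right) 119 = \left(\frac{43}{5} + \frac{38}{51}\right) 119 = \frac{2383}{255} \cdot 119 = \frac{16681}{15}$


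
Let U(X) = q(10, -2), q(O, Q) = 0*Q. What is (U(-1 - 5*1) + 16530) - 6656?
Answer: 9874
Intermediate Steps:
q(O, Q) = 0
U(X) = 0
(U(-1 - 5*1) + 16530) - 6656 = (0 + 16530) - 6656 = 16530 - 6656 = 9874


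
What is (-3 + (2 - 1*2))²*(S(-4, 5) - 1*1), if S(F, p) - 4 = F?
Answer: -9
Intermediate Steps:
S(F, p) = 4 + F
(-3 + (2 - 1*2))²*(S(-4, 5) - 1*1) = (-3 + (2 - 1*2))²*((4 - 4) - 1*1) = (-3 + (2 - 2))²*(0 - 1) = (-3 + 0)²*(-1) = (-3)²*(-1) = 9*(-1) = -9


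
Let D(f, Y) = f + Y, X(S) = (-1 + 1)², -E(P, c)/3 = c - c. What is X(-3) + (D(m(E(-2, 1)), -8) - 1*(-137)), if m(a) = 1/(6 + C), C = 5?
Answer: 1420/11 ≈ 129.09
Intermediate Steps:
E(P, c) = 0 (E(P, c) = -3*(c - c) = -3*0 = 0)
X(S) = 0 (X(S) = 0² = 0)
m(a) = 1/11 (m(a) = 1/(6 + 5) = 1/11)
D(f, Y) = Y + f
X(-3) + (D(m(E(-2, 1)), -8) - 1*(-137)) = 0 + ((-8 + 1/11) - 1*(-137)) = 0 + (-87/11 + 137) = 0 + 1420/11 = 1420/11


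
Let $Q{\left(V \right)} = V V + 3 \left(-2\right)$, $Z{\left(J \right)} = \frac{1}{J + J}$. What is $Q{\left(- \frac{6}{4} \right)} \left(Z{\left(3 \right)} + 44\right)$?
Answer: $- \frac{1325}{8} \approx -165.63$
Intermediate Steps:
$Z{\left(J \right)} = \frac{1}{2 J}$
$Q{\left(V \right)} = -6 + V^{2}$ ($Q{\left(V \right)} = V^{2} - 6 = -6 + V^{2}$)
$Q{\left(- \frac{6}{4} \right)} \left(Z{\left(3 \right)} + 44\right) = \left(-6 + \left(- \frac{6}{4}\right)^{2}\right) \left(\frac{1}{2 \cdot 3} + 44\right) = \left(-6 + \left(\left(-6\right) \frac{1}{4}\right)^{2}\right) \left(\frac{1}{2} \cdot \frac{1}{3} + 44\right) = \left(-6 + \left(- \frac{3}{2}\right)^{2}\right) \left(\frac{1}{6} + 44\right) = \left(-6 + \frac{9}{4}\right) \frac{265}{6} = \left(- \frac{15}{4}\right) \frac{265}{6} = - \frac{1325}{8}$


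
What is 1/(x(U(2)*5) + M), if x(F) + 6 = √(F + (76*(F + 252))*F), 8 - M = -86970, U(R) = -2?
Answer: 43486/3782156357 - I*√183930/7564312714 ≈ 1.1498e-5 - 5.6697e-8*I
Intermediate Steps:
M = 86978 (M = 8 - 1*(-86970) = 8 + 86970 = 86978)
x(F) = -6 + √(F + F*(19152 + 76*F)) (x(F) = -6 + √(F + (76*(F + 252))*F) = -6 + √(F + (76*(252 + F))*F) = -6 + √(F + (19152 + 76*F)*F) = -6 + √(F + F*(19152 + 76*F)))
1/(x(U(2)*5) + M) = 1/((-6 + √((-2*5)*(19153 + 76*(-2*5)))) + 86978) = 1/((-6 + √(-10*(19153 + 76*(-10)))) + 86978) = 1/((-6 + √(-10*(19153 - 760))) + 86978) = 1/((-6 + √(-10*18393)) + 86978) = 1/((-6 + √(-183930)) + 86978) = 1/((-6 + I*√183930) + 86978) = 1/(86972 + I*√183930)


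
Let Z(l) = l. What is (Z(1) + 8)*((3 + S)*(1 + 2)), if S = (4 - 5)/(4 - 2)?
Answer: 135/2 ≈ 67.500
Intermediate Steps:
S = -1/2 ≈ -0.50000
(Z(1) + 8)*((3 + S)*(1 + 2)) = (1 + 8)*((3 - 1/2)*(1 + 2)) = 9*((5/2)*3) = 9*(15/2) = 135/2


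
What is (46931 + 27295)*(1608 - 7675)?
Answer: -450329142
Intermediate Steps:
(46931 + 27295)*(1608 - 7675) = 74226*(-6067) = -450329142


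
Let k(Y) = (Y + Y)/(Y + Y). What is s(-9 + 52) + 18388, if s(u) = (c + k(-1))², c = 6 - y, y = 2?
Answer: 18413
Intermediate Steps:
k(Y) = 1 (k(Y) = (2*Y)/((2*Y)) = (2*Y)*(1/(2*Y)) = 1)
c = 4 (c = 6 - 1*2 = 6 - 2 = 4)
s(u) = 25 (s(u) = (4 + 1)² = 5² = 25)
s(-9 + 52) + 18388 = 25 + 18388 = 18413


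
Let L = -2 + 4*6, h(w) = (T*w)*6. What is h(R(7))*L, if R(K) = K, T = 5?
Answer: 4620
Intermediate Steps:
h(w) = 30*w (h(w) = (5*w)*6 = 30*w)
L = 22 (L = -2 + 24 = 22)
h(R(7))*L = (30*7)*22 = 210*22 = 4620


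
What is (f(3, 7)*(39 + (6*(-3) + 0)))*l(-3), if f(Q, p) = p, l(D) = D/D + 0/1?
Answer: 147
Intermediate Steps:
l(D) = 1 (l(D) = 1 + 0*1 = 1 + 0 = 1)
(f(3, 7)*(39 + (6*(-3) + 0)))*l(-3) = (7*(39 + (6*(-3) + 0)))*1 = (7*(39 + (-18 + 0)))*1 = (7*(39 - 18))*1 = (7*21)*1 = 147*1 = 147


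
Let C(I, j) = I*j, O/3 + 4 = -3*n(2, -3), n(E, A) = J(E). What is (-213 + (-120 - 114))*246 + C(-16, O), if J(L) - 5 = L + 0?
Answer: -108762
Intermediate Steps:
J(L) = 5 + L (J(L) = 5 + (L + 0) = 5 + L)
n(E, A) = 5 + E
O = -75 (O = -12 + 3*(-3*(5 + 2)) = -12 + 3*(-3*7) = -12 + 3*(-21) = -12 - 63 = -75)
(-213 + (-120 - 114))*246 + C(-16, O) = (-213 + (-120 - 114))*246 - 16*(-75) = (-213 - 234)*246 + 1200 = -447*246 + 1200 = -109962 + 1200 = -108762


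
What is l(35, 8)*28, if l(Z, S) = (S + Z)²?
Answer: 51772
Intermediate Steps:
l(35, 8)*28 = (8 + 35)²*28 = 43²*28 = 1849*28 = 51772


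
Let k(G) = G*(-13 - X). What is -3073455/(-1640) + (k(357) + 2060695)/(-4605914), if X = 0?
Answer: 1415269748431/755369896 ≈ 1873.6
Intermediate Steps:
k(G) = -13*G (k(G) = G*(-13 - 1*0) = G*(-13 + 0) = G*(-13) = -13*G)
-3073455/(-1640) + (k(357) + 2060695)/(-4605914) = -3073455/(-1640) + (-13*357 + 2060695)/(-4605914) = -3073455*(-1/1640) + (-4641 + 2060695)*(-1/4605914) = 614691/328 + 2056054*(-1/4605914) = 614691/328 - 1028027/2302957 = 1415269748431/755369896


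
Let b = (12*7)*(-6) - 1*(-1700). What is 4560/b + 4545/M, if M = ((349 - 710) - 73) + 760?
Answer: 1730595/97474 ≈ 17.754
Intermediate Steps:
M = 326 (M = (-361 - 73) + 760 = -434 + 760 = 326)
b = 1196 (b = 84*(-6) + 1700 = -504 + 1700 = 1196)
4560/b + 4545/M = 4560/1196 + 4545/326 = 4560*(1/1196) + 4545*(1/326) = 1140/299 + 4545/326 = 1730595/97474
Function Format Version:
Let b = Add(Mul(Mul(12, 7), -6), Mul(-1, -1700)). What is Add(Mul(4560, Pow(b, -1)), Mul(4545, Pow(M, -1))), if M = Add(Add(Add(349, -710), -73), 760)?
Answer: Rational(1730595, 97474) ≈ 17.754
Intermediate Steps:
M = 326 (M = Add(Add(-361, -73), 760) = Add(-434, 760) = 326)
b = 1196 (b = Add(Mul(84, -6), 1700) = Add(-504, 1700) = 1196)
Add(Mul(4560, Pow(b, -1)), Mul(4545, Pow(M, -1))) = Add(Mul(4560, Pow(1196, -1)), Mul(4545, Pow(326, -1))) = Add(Mul(4560, Rational(1, 1196)), Mul(4545, Rational(1, 326))) = Add(Rational(1140, 299), Rational(4545, 326)) = Rational(1730595, 97474)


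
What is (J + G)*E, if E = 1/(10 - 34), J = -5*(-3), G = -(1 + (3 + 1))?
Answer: -5/12 ≈ -0.41667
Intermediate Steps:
G = -5 (G = -(1 + 4) = -1*5 = -5)
J = 15
E = -1/24 (E = 1/(-24) = -1/24 ≈ -0.041667)
(J + G)*E = (15 - 5)*(-1/24) = 10*(-1/24) = -5/12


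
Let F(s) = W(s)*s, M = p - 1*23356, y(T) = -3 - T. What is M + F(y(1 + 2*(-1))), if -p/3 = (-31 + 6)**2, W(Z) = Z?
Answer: -25227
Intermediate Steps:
p = -1875 (p = -3*(-31 + 6)**2 = -3*(-25)**2 = -3*625 = -1875)
M = -25231 (M = -1875 - 1*23356 = -1875 - 23356 = -25231)
F(s) = s**2 (F(s) = s*s = s**2)
M + F(y(1 + 2*(-1))) = -25231 + (-3 - (1 + 2*(-1)))**2 = -25231 + (-3 - (1 - 2))**2 = -25231 + (-3 - 1*(-1))**2 = -25231 + (-3 + 1)**2 = -25231 + (-2)**2 = -25231 + 4 = -25227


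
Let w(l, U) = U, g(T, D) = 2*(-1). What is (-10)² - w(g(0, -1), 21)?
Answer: 79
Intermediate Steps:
g(T, D) = -2
(-10)² - w(g(0, -1), 21) = (-10)² - 1*21 = 100 - 21 = 79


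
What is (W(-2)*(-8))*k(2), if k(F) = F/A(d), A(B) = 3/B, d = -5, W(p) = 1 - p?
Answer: 80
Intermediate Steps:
k(F) = -5*F/3 (k(F) = F/((3/(-5))) = F/((3*(-⅕))) = F/(-⅗) = F*(-5/3) = -5*F/3)
(W(-2)*(-8))*k(2) = ((1 - 1*(-2))*(-8))*(-5/3*2) = ((1 + 2)*(-8))*(-10/3) = (3*(-8))*(-10/3) = -24*(-10/3) = 80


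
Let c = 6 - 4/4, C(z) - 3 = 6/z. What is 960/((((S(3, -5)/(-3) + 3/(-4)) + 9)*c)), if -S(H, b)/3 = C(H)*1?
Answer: 768/53 ≈ 14.491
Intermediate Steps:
C(z) = 3 + 6/z
S(H, b) = -9 - 18/H (S(H, b) = -3*(3 + 6/H) = -9 - 18/H)
c = 5 (c = 6 - 4/4 = 6 - 1*1 = 6 - 1 = 5)
960/((((S(3, -5)/(-3) + 3/(-4)) + 9)*c)) = 960/(((((-9 - 18/3)/(-3) + 3/(-4)) + 9)*5)) = 960/(((((-9 - 18*⅓)*(-⅓) + 3*(-¼)) + 9)*5)) = 960/(((((-9 - 6)*(-⅓) - ¾) + 9)*5)) = 960/((((-15*(-⅓) - ¾) + 9)*5)) = 960/((((5 - ¾) + 9)*5)) = 960/(((17/4 + 9)*5)) = 960/(((53/4)*5)) = 960/(265/4) = 960*(4/265) = 768/53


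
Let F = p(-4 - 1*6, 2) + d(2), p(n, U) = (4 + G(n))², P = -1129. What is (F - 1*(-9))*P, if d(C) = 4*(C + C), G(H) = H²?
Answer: -12239489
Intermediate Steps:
d(C) = 8*C (d(C) = 4*(2*C) = 8*C)
p(n, U) = (4 + n²)²
F = 10832 (F = (4 + (-4 - 1*6)²)² + 8*2 = (4 + (-4 - 6)²)² + 16 = (4 + (-10)²)² + 16 = (4 + 100)² + 16 = 104² + 16 = 10816 + 16 = 10832)
(F - 1*(-9))*P = (10832 - 1*(-9))*(-1129) = (10832 + 9)*(-1129) = 10841*(-1129) = -12239489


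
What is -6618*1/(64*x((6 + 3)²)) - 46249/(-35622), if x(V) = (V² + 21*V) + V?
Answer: 226472219/176115168 ≈ 1.2859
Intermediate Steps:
x(V) = V² + 22*V
-6618*1/(64*x((6 + 3)²)) - 46249/(-35622) = -6618*1/(64*(6 + 3)²*(22 + (6 + 3)²)) - 46249/(-35622) = -6618*1/(5184*(22 + 9²)) - 46249*(-1/35622) = -6618*1/(5184*(22 + 81)) + 46249/35622 = -6618/((81*103)*64) + 46249/35622 = -6618/(8343*64) + 46249/35622 = -6618/533952 + 46249/35622 = -6618*1/533952 + 46249/35622 = -1103/88992 + 46249/35622 = 226472219/176115168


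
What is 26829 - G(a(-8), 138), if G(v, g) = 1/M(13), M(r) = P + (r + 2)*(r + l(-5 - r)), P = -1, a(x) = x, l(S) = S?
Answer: 2039005/76 ≈ 26829.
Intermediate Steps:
M(r) = -11 - 5*r (M(r) = -1 + (r + 2)*(r + (-5 - r)) = -1 + (2 + r)*(-5) = -1 + (-10 - 5*r) = -11 - 5*r)
G(v, g) = -1/76 (G(v, g) = 1/(-11 - 5*13) = 1/(-11 - 65) = 1/(-76) = -1/76)
26829 - G(a(-8), 138) = 26829 - 1*(-1/76) = 26829 + 1/76 = 2039005/76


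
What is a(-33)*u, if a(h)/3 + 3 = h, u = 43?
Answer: -4644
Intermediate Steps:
a(h) = -9 + 3*h
a(-33)*u = (-9 + 3*(-33))*43 = (-9 - 99)*43 = -108*43 = -4644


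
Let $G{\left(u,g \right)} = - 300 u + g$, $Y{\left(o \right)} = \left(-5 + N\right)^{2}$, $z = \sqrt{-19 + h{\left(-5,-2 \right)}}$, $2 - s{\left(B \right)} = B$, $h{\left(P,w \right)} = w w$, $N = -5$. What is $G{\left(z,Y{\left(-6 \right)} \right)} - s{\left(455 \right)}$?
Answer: $553 - 300 i \sqrt{15} \approx 553.0 - 1161.9 i$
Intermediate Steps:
$h{\left(P,w \right)} = w^{2}$
$s{\left(B \right)} = 2 - B$
$z = i \sqrt{15}$ ($z = \sqrt{-19 + \left(-2\right)^{2}} = \sqrt{-19 + 4} = \sqrt{-15} = i \sqrt{15} \approx 3.873 i$)
$Y{\left(o \right)} = 100$ ($Y{\left(o \right)} = \left(-5 - 5\right)^{2} = \left(-10\right)^{2} = 100$)
$G{\left(u,g \right)} = g - 300 u$
$G{\left(z,Y{\left(-6 \right)} \right)} - s{\left(455 \right)} = \left(100 - 300 i \sqrt{15}\right) - \left(2 - 455\right) = \left(100 - 300 i \sqrt{15}\right) - -453 = \left(100 - 300 i \sqrt{15}\right) + 453 = 553 - 300 i \sqrt{15}$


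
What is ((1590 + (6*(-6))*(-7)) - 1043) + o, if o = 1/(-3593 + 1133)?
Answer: 1965539/2460 ≈ 799.00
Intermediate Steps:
o = -1/2460 (o = 1/(-2460) = -1/2460 ≈ -0.00040650)
((1590 + (6*(-6))*(-7)) - 1043) + o = ((1590 + (6*(-6))*(-7)) - 1043) - 1/2460 = ((1590 - 36*(-7)) - 1043) - 1/2460 = ((1590 + 252) - 1043) - 1/2460 = (1842 - 1043) - 1/2460 = 799 - 1/2460 = 1965539/2460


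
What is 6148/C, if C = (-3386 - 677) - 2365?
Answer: -1537/1607 ≈ -0.95644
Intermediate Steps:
C = -6428 (C = -4063 - 2365 = -6428)
6148/C = 6148/(-6428) = 6148*(-1/6428) = -1537/1607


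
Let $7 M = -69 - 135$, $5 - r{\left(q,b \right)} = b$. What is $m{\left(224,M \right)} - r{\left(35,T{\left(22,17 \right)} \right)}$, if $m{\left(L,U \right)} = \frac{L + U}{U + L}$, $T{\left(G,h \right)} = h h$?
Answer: $285$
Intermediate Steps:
$T{\left(G,h \right)} = h^{2}$
$r{\left(q,b \right)} = 5 - b$
$M = - \frac{204}{7}$ ($M = \frac{-69 - 135}{7} = \frac{1}{7} \left(-204\right) = - \frac{204}{7} \approx -29.143$)
$m{\left(L,U \right)} = 1$ ($m{\left(L,U \right)} = \frac{L + U}{L + U} = 1$)
$m{\left(224,M \right)} - r{\left(35,T{\left(22,17 \right)} \right)} = 1 - \left(5 - 17^{2}\right) = 1 - \left(5 - 289\right) = 1 - -284 = 1 + 284 = 285$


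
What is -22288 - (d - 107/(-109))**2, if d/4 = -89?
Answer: -1762261537/11881 ≈ -1.4833e+5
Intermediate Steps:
d = -356 (d = 4*(-89) = -356)
-22288 - (d - 107/(-109))**2 = -22288 - (-356 - 107/(-109))**2 = -22288 - (-356 - 107*(-1/109))**2 = -22288 - (-356 + 107/109)**2 = -22288 - (-38697/109)**2 = -22288 - 1*1497457809/11881 = -22288 - 1497457809/11881 = -1762261537/11881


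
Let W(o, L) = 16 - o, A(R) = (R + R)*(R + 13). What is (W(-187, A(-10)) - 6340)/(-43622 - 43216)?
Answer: 6137/86838 ≈ 0.070672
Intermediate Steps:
A(R) = 2*R*(13 + R) (A(R) = (2*R)*(13 + R) = 2*R*(13 + R))
(W(-187, A(-10)) - 6340)/(-43622 - 43216) = ((16 - 1*(-187)) - 6340)/(-43622 - 43216) = ((16 + 187) - 6340)/(-86838) = (203 - 6340)*(-1/86838) = -6137*(-1/86838) = 6137/86838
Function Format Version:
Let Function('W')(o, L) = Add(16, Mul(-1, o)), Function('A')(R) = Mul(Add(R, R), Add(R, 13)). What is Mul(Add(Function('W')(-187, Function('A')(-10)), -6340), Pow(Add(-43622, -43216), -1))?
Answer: Rational(6137, 86838) ≈ 0.070672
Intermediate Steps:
Function('A')(R) = Mul(2, R, Add(13, R)) (Function('A')(R) = Mul(Mul(2, R), Add(13, R)) = Mul(2, R, Add(13, R)))
Mul(Add(Function('W')(-187, Function('A')(-10)), -6340), Pow(Add(-43622, -43216), -1)) = Mul(Add(Add(16, Mul(-1, -187)), -6340), Pow(Add(-43622, -43216), -1)) = Mul(Add(Add(16, 187), -6340), Pow(-86838, -1)) = Mul(Add(203, -6340), Rational(-1, 86838)) = Mul(-6137, Rational(-1, 86838)) = Rational(6137, 86838)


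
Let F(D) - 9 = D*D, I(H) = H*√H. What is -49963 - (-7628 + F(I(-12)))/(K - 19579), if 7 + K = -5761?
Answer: -1266421508/25347 ≈ -49963.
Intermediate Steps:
I(H) = H^(3/2)
F(D) = 9 + D² (F(D) = 9 + D*D = 9 + D²)
K = -5768 (K = -7 - 5761 = -5768)
-49963 - (-7628 + F(I(-12)))/(K - 19579) = -49963 - (-7628 + (9 + ((-12)^(3/2))²))/(-5768 - 19579) = -49963 - (-7628 + (9 + (-24*I*√3)²))/(-25347) = -49963 - (-7628 + (9 - 1728))*(-1)/25347 = -49963 - (-7628 - 1719)*(-1)/25347 = -49963 - (-9347)*(-1)/25347 = -49963 - 1*9347/25347 = -49963 - 9347/25347 = -1266421508/25347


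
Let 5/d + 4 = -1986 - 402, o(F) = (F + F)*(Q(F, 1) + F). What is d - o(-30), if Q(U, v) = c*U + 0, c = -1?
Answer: -5/2392 ≈ -0.0020903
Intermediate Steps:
Q(U, v) = -U (Q(U, v) = -U + 0 = -U)
o(F) = 0 (o(F) = (F + F)*(-F + F) = (2*F)*0 = 0)
d = -5/2392 (d = 5/(-4 + (-1986 - 402)) = 5/(-4 - 2388) = 5/(-2392) = 5*(-1/2392) = -5/2392 ≈ -0.0020903)
d - o(-30) = -5/2392 - 1*0 = -5/2392 + 0 = -5/2392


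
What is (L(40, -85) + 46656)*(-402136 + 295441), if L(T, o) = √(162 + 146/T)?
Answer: -4977961920 - 21339*√16565/2 ≈ -4.9793e+9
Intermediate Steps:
(L(40, -85) + 46656)*(-402136 + 295441) = (√(162 + 146/40) + 46656)*(-402136 + 295441) = (√(162 + 146*(1/40)) + 46656)*(-106695) = (√(162 + 73/20) + 46656)*(-106695) = (√(3313/20) + 46656)*(-106695) = (√16565/10 + 46656)*(-106695) = (46656 + √16565/10)*(-106695) = -4977961920 - 21339*√16565/2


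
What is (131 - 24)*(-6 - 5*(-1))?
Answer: -107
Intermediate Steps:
(131 - 24)*(-6 - 5*(-1)) = 107*(-6 + 5) = 107*(-1) = -107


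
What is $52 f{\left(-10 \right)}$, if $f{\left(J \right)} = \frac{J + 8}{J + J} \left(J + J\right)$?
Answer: $-104$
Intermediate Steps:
$f{\left(J \right)} = 8 + J$ ($f{\left(J \right)} = \frac{8 + J}{2 J} 2 J = 8 + J$)
$52 f{\left(-10 \right)} = 52 \left(8 - 10\right) = 52 \left(-2\right) = -104$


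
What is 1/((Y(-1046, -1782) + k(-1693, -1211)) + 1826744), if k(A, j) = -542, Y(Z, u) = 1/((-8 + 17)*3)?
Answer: 27/49307455 ≈ 5.4758e-7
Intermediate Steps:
Y(Z, u) = 1/27 (Y(Z, u) = 1/(9*3) = 1/27)
1/((Y(-1046, -1782) + k(-1693, -1211)) + 1826744) = 1/((1/27 - 542) + 1826744) = 1/(-14633/27 + 1826744) = 1/(49307455/27) = 27/49307455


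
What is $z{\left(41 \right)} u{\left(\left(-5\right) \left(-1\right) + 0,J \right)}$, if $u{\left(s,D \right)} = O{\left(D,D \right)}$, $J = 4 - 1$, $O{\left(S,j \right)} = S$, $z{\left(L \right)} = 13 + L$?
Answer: $162$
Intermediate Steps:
$J = 3$
$u{\left(s,D \right)} = D$
$z{\left(41 \right)} u{\left(\left(-5\right) \left(-1\right) + 0,J \right)} = \left(13 + 41\right) 3 = 54 \cdot 3 = 162$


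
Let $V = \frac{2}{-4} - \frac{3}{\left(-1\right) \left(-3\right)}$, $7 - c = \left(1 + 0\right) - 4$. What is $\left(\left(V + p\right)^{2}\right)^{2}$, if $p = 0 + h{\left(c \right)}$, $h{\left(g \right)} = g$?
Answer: $\frac{83521}{16} \approx 5220.1$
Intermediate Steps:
$c = 10$ ($c = 7 - \left(\left(1 + 0\right) - 4\right) = 7 - \left(1 - 4\right) = 7 - -3 = 7 + 3 = 10$)
$p = 10$ ($p = 0 + 10 = 10$)
$V = - \frac{3}{2}$ ($V = 2 \left(- \frac{1}{4}\right) - \frac{3}{3} = - \frac{1}{2} - 1 = - \frac{3}{2} \approx -1.5$)
$\left(\left(V + p\right)^{2}\right)^{2} = \left(\left(- \frac{3}{2} + 10\right)^{2}\right)^{2} = \left(\left(\frac{17}{2}\right)^{2}\right)^{2} = \left(\frac{289}{4}\right)^{2} = \frac{83521}{16}$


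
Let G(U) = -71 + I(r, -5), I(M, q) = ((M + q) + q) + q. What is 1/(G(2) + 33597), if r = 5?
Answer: 1/33516 ≈ 2.9836e-5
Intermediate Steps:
I(M, q) = M + 3*q (I(M, q) = (M + 2*q) + q = M + 3*q)
G(U) = -81 (G(U) = -71 + (5 + 3*(-5)) = -71 + (5 - 15) = -71 - 10 = -81)
1/(G(2) + 33597) = 1/(-81 + 33597) = 1/33516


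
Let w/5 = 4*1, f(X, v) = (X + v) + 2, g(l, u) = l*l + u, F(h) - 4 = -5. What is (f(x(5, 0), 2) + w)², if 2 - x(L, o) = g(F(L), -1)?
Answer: 676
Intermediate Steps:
F(h) = -1 (F(h) = 4 - 5 = -1)
g(l, u) = u + l² (g(l, u) = l² + u = u + l²)
x(L, o) = 2 (x(L, o) = 2 - (-1 + (-1)²) = 2 - (-1 + 1) = 2 - 1*0 = 2 + 0 = 2)
f(X, v) = 2 + X + v
w = 20 (w = 5*(4*1) = 5*4 = 20)
(f(x(5, 0), 2) + w)² = ((2 + 2 + 2) + 20)² = (6 + 20)² = 26² = 676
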